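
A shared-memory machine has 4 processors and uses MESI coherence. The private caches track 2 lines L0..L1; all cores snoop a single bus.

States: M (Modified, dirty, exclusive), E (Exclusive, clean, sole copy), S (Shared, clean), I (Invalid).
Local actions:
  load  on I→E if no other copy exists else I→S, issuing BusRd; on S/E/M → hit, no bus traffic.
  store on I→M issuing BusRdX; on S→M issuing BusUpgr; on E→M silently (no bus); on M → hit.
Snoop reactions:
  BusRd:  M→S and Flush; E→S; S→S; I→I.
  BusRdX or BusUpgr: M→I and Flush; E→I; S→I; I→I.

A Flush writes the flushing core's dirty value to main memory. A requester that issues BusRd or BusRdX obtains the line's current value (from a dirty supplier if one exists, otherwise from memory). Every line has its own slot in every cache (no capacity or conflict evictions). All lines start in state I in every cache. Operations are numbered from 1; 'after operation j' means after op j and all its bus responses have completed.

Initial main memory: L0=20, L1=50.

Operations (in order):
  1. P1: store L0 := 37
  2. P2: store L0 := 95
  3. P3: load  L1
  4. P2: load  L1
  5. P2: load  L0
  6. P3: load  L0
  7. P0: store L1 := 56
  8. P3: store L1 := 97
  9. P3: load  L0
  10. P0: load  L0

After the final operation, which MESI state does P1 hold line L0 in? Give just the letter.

1. P1: store L0 := 37  bus=[BusRdX]  L0: P0=I P1=M P2=I P3=I  mem[L0]=20
2. P2: store L0 := 95  bus=[BusRdX,Flush]  L0: P0=I P1=I P2=M P3=I  mem[L0]=37
3. P3: load  L1  bus=[BusRd]  L1: P0=I P1=I P2=I P3=E  mem[L1]=50
4. P2: load  L1  bus=[BusRd]  L1: P0=I P1=I P2=S P3=S  mem[L1]=50
5. P2: load  L0  bus=[-]  L0: P0=I P1=I P2=M P3=I  mem[L0]=37
6. P3: load  L0  bus=[BusRd,Flush]  L0: P0=I P1=I P2=S P3=S  mem[L0]=95
7. P0: store L1 := 56  bus=[BusRdX]  L1: P0=M P1=I P2=I P3=I  mem[L1]=50
8. P3: store L1 := 97  bus=[BusRdX,Flush]  L1: P0=I P1=I P2=I P3=M  mem[L1]=56
9. P3: load  L0  bus=[-]  L0: P0=I P1=I P2=S P3=S  mem[L0]=95
10. P0: load  L0  bus=[BusRd]  L0: P0=S P1=I P2=S P3=S  mem[L0]=95

state = I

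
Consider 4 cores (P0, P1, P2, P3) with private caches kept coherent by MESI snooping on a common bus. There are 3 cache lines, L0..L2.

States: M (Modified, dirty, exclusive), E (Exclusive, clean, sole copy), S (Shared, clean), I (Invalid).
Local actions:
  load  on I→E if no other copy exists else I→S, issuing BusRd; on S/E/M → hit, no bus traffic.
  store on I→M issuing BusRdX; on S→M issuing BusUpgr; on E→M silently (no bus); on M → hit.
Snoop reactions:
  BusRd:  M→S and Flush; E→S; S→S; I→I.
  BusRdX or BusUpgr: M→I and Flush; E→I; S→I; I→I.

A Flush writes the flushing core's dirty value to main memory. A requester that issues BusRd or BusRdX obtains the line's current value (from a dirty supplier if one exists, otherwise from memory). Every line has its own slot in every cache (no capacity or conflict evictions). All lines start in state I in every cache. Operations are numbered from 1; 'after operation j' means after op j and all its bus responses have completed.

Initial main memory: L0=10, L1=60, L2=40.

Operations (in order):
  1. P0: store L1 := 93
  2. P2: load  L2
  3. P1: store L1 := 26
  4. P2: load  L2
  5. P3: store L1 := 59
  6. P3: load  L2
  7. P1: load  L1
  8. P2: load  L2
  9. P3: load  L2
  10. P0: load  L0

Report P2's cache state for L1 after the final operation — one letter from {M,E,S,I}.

[1] P0: store L1 := 93 | P0:M(93), P1:I, P2:I, P3:I | bus: BusRdX
[2] P2: load  L2 | P0:I, P1:I, P2:E(40), P3:I | bus: BusRd
[3] P1: store L1 := 26 | P0:I, P1:M(26), P2:I, P3:I | bus: BusRdX,Flush
[4] P2: load  L2 | P0:I, P1:I, P2:E(40), P3:I | bus: none
[5] P3: store L1 := 59 | P0:I, P1:I, P2:I, P3:M(59) | bus: BusRdX,Flush
[6] P3: load  L2 | P0:I, P1:I, P2:S(40), P3:S(40) | bus: BusRd
[7] P1: load  L1 | P0:I, P1:S(59), P2:I, P3:S(59) | bus: BusRd,Flush
[8] P2: load  L2 | P0:I, P1:I, P2:S(40), P3:S(40) | bus: none
[9] P3: load  L2 | P0:I, P1:I, P2:S(40), P3:S(40) | bus: none
[10] P0: load  L0 | P0:E(10), P1:I, P2:I, P3:I | bus: BusRd

state = I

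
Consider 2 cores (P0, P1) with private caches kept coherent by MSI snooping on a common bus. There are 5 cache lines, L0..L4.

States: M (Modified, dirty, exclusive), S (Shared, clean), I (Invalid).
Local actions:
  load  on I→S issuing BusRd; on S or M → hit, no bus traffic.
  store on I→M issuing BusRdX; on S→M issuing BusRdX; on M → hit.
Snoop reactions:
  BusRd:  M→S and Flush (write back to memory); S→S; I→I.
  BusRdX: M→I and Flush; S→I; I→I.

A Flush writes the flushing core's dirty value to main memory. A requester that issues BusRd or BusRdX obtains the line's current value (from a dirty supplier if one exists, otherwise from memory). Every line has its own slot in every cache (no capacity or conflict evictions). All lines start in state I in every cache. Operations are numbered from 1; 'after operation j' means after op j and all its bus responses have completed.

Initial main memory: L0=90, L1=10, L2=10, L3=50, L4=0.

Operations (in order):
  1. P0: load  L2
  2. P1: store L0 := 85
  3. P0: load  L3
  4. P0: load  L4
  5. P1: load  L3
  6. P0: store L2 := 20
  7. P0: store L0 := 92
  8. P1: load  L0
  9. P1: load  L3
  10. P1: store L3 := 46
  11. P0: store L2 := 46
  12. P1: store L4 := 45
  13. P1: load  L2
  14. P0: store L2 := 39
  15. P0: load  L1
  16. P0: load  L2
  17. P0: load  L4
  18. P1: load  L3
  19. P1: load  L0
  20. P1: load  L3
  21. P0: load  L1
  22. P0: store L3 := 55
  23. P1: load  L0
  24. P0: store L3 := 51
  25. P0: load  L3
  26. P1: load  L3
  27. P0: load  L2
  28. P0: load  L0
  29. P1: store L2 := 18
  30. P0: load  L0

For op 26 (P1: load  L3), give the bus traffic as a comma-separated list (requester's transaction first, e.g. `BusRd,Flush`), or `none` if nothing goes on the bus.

  op1 P0: load  L2 → S/I on L2; bus BusRd; mem=10
  op2 P1: store L0 := 85 → I/M on L0; bus BusRdX; mem=90
  op3 P0: load  L3 → S/I on L3; bus BusRd; mem=50
  op4 P0: load  L4 → S/I on L4; bus BusRd; mem=0
  op5 P1: load  L3 → S/S on L3; bus BusRd; mem=50
  op6 P0: store L2 := 20 → M/I on L2; bus BusRdX; mem=10
  op7 P0: store L0 := 92 → M/I on L0; bus BusRdX Flush; mem=85
  op8 P1: load  L0 → S/S on L0; bus BusRd Flush; mem=92
  op9 P1: load  L3 → S/S on L3; bus (none); mem=50
  op10 P1: store L3 := 46 → I/M on L3; bus BusRdX; mem=50
  op11 P0: store L2 := 46 → M/I on L2; bus (none); mem=10
  op12 P1: store L4 := 45 → I/M on L4; bus BusRdX; mem=0
  op13 P1: load  L2 → S/S on L2; bus BusRd Flush; mem=46
  op14 P0: store L2 := 39 → M/I on L2; bus BusRdX; mem=46
  op15 P0: load  L1 → S/I on L1; bus BusRd; mem=10
  op16 P0: load  L2 → M/I on L2; bus (none); mem=46
  op17 P0: load  L4 → S/S on L4; bus BusRd Flush; mem=45
  op18 P1: load  L3 → I/M on L3; bus (none); mem=50
  op19 P1: load  L0 → S/S on L0; bus (none); mem=92
  op20 P1: load  L3 → I/M on L3; bus (none); mem=50
  op21 P0: load  L1 → S/I on L1; bus (none); mem=10
  op22 P0: store L3 := 55 → M/I on L3; bus BusRdX Flush; mem=46
  op23 P1: load  L0 → S/S on L0; bus (none); mem=92
  op24 P0: store L3 := 51 → M/I on L3; bus (none); mem=46
  op25 P0: load  L3 → M/I on L3; bus (none); mem=46
  op26 P1: load  L3 → S/S on L3; bus BusRd Flush; mem=51
  op27 P0: load  L2 → M/I on L2; bus (none); mem=46
  op28 P0: load  L0 → S/S on L0; bus (none); mem=92
  op29 P1: store L2 := 18 → I/M on L2; bus BusRdX Flush; mem=39
  op30 P0: load  L0 → S/S on L0; bus (none); mem=92

bus = BusRd,Flush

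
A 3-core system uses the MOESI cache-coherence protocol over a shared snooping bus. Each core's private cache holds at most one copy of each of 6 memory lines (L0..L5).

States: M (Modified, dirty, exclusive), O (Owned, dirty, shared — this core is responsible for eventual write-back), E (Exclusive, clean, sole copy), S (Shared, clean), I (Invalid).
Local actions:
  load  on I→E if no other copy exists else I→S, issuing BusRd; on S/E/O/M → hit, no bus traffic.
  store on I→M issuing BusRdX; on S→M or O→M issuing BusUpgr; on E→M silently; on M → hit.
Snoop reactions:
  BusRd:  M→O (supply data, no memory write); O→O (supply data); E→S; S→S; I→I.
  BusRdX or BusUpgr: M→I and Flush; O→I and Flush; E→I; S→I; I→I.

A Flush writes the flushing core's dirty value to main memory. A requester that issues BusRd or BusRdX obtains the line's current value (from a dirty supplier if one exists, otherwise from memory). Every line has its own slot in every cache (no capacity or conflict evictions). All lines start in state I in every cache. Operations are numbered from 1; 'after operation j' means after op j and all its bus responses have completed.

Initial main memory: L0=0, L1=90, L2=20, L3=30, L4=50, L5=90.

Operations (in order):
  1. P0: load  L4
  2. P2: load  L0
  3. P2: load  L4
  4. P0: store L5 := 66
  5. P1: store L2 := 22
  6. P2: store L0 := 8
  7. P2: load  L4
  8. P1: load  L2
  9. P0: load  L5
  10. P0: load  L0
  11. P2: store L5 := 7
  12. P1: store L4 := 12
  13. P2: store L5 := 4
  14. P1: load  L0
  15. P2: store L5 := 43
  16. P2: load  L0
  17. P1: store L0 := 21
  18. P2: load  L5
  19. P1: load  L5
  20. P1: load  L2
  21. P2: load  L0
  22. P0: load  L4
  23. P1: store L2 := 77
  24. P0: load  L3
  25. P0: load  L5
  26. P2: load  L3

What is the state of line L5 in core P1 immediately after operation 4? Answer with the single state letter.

state = I

[1] P0: load  L4 | P0:E(50), P1:I, P2:I | bus: BusRd
[2] P2: load  L0 | P0:I, P1:I, P2:E(0) | bus: BusRd
[3] P2: load  L4 | P0:S(50), P1:I, P2:S(50) | bus: BusRd
[4] P0: store L5 := 66 | P0:M(66), P1:I, P2:I | bus: BusRdX
[5] P1: store L2 := 22 | P0:I, P1:M(22), P2:I | bus: BusRdX
[6] P2: store L0 := 8 | P0:I, P1:I, P2:M(8) | bus: none
[7] P2: load  L4 | P0:S(50), P1:I, P2:S(50) | bus: none
[8] P1: load  L2 | P0:I, P1:M(22), P2:I | bus: none
[9] P0: load  L5 | P0:M(66), P1:I, P2:I | bus: none
[10] P0: load  L0 | P0:S(8), P1:I, P2:O(8) | bus: BusRd
[11] P2: store L5 := 7 | P0:I, P1:I, P2:M(7) | bus: BusRdX,Flush
[12] P1: store L4 := 12 | P0:I, P1:M(12), P2:I | bus: BusRdX
[13] P2: store L5 := 4 | P0:I, P1:I, P2:M(4) | bus: none
[14] P1: load  L0 | P0:S(8), P1:S(8), P2:O(8) | bus: BusRd
[15] P2: store L5 := 43 | P0:I, P1:I, P2:M(43) | bus: none
[16] P2: load  L0 | P0:S(8), P1:S(8), P2:O(8) | bus: none
[17] P1: store L0 := 21 | P0:I, P1:M(21), P2:I | bus: BusUpgr,Flush
[18] P2: load  L5 | P0:I, P1:I, P2:M(43) | bus: none
[19] P1: load  L5 | P0:I, P1:S(43), P2:O(43) | bus: BusRd
[20] P1: load  L2 | P0:I, P1:M(22), P2:I | bus: none
[21] P2: load  L0 | P0:I, P1:O(21), P2:S(21) | bus: BusRd
[22] P0: load  L4 | P0:S(12), P1:O(12), P2:I | bus: BusRd
[23] P1: store L2 := 77 | P0:I, P1:M(77), P2:I | bus: none
[24] P0: load  L3 | P0:E(30), P1:I, P2:I | bus: BusRd
[25] P0: load  L5 | P0:S(43), P1:S(43), P2:O(43) | bus: BusRd
[26] P2: load  L3 | P0:S(30), P1:I, P2:S(30) | bus: BusRd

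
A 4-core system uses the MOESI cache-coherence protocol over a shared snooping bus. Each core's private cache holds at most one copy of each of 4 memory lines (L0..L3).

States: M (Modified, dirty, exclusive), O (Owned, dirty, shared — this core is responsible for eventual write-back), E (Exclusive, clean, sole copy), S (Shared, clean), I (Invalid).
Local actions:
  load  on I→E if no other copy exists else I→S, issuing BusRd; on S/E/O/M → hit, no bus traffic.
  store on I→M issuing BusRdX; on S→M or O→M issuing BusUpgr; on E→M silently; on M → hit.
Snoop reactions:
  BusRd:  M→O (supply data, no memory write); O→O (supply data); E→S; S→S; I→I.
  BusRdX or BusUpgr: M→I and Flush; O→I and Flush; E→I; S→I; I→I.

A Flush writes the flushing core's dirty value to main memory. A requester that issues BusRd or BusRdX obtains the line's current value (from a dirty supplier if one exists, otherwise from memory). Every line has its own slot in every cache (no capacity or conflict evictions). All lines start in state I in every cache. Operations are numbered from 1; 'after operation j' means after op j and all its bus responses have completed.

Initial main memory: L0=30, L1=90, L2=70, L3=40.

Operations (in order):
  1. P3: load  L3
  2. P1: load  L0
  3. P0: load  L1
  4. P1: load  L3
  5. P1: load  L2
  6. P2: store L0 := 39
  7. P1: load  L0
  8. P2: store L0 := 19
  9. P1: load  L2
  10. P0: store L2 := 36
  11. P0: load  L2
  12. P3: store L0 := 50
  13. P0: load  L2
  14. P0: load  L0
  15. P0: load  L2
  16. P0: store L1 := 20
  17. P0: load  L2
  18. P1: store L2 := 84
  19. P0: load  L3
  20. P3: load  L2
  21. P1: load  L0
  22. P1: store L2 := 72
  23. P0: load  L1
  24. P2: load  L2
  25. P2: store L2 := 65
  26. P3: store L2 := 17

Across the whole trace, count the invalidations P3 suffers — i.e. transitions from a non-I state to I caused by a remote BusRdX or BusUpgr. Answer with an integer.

invalidations = 1

  op1 P3: load  L3 → I/I/I/E on L3; bus BusRd; mem=40
  op2 P1: load  L0 → I/E/I/I on L0; bus BusRd; mem=30
  op3 P0: load  L1 → E/I/I/I on L1; bus BusRd; mem=90
  op4 P1: load  L3 → I/S/I/S on L3; bus BusRd; mem=40
  op5 P1: load  L2 → I/E/I/I on L2; bus BusRd; mem=70
  op6 P2: store L0 := 39 → I/I/M/I on L0; bus BusRdX; mem=30
  op7 P1: load  L0 → I/S/O/I on L0; bus BusRd; mem=30
  op8 P2: store L0 := 19 → I/I/M/I on L0; bus BusUpgr; mem=30
  op9 P1: load  L2 → I/E/I/I on L2; bus (none); mem=70
  op10 P0: store L2 := 36 → M/I/I/I on L2; bus BusRdX; mem=70
  op11 P0: load  L2 → M/I/I/I on L2; bus (none); mem=70
  op12 P3: store L0 := 50 → I/I/I/M on L0; bus BusRdX Flush; mem=19
  op13 P0: load  L2 → M/I/I/I on L2; bus (none); mem=70
  op14 P0: load  L0 → S/I/I/O on L0; bus BusRd; mem=19
  op15 P0: load  L2 → M/I/I/I on L2; bus (none); mem=70
  op16 P0: store L1 := 20 → M/I/I/I on L1; bus (none); mem=90
  op17 P0: load  L2 → M/I/I/I on L2; bus (none); mem=70
  op18 P1: store L2 := 84 → I/M/I/I on L2; bus BusRdX Flush; mem=36
  op19 P0: load  L3 → S/S/I/S on L3; bus BusRd; mem=40
  op20 P3: load  L2 → I/O/I/S on L2; bus BusRd; mem=36
  op21 P1: load  L0 → S/S/I/O on L0; bus BusRd; mem=19
  op22 P1: store L2 := 72 → I/M/I/I on L2; bus BusUpgr; mem=36
  op23 P0: load  L1 → M/I/I/I on L1; bus (none); mem=90
  op24 P2: load  L2 → I/O/S/I on L2; bus BusRd; mem=36
  op25 P2: store L2 := 65 → I/I/M/I on L2; bus BusUpgr Flush; mem=72
  op26 P3: store L2 := 17 → I/I/I/M on L2; bus BusRdX Flush; mem=65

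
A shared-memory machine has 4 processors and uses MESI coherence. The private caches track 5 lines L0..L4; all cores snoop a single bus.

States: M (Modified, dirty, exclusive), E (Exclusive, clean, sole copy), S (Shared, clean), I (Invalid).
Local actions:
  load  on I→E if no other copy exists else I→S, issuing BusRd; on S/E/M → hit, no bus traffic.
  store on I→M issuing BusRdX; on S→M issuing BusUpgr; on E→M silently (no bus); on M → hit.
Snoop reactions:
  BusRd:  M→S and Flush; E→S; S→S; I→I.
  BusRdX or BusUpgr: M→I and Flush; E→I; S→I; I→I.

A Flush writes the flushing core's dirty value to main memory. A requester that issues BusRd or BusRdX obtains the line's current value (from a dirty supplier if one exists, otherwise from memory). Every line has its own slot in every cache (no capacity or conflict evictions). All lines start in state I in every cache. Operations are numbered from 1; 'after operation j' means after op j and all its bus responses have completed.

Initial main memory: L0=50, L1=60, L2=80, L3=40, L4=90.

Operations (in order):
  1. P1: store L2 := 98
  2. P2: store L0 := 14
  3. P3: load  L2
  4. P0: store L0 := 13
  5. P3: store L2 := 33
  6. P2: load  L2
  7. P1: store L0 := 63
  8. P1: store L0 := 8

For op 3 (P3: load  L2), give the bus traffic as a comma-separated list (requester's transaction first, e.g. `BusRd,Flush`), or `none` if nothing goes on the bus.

1. P1: store L2 := 98  bus=[BusRdX]  L2: P0=I P1=M P2=I P3=I  mem[L2]=80
2. P2: store L0 := 14  bus=[BusRdX]  L0: P0=I P1=I P2=M P3=I  mem[L0]=50
3. P3: load  L2  bus=[BusRd,Flush]  L2: P0=I P1=S P2=I P3=S  mem[L2]=98
4. P0: store L0 := 13  bus=[BusRdX,Flush]  L0: P0=M P1=I P2=I P3=I  mem[L0]=14
5. P3: store L2 := 33  bus=[BusUpgr]  L2: P0=I P1=I P2=I P3=M  mem[L2]=98
6. P2: load  L2  bus=[BusRd,Flush]  L2: P0=I P1=I P2=S P3=S  mem[L2]=33
7. P1: store L0 := 63  bus=[BusRdX,Flush]  L0: P0=I P1=M P2=I P3=I  mem[L0]=13
8. P1: store L0 := 8  bus=[-]  L0: P0=I P1=M P2=I P3=I  mem[L0]=13

bus = BusRd,Flush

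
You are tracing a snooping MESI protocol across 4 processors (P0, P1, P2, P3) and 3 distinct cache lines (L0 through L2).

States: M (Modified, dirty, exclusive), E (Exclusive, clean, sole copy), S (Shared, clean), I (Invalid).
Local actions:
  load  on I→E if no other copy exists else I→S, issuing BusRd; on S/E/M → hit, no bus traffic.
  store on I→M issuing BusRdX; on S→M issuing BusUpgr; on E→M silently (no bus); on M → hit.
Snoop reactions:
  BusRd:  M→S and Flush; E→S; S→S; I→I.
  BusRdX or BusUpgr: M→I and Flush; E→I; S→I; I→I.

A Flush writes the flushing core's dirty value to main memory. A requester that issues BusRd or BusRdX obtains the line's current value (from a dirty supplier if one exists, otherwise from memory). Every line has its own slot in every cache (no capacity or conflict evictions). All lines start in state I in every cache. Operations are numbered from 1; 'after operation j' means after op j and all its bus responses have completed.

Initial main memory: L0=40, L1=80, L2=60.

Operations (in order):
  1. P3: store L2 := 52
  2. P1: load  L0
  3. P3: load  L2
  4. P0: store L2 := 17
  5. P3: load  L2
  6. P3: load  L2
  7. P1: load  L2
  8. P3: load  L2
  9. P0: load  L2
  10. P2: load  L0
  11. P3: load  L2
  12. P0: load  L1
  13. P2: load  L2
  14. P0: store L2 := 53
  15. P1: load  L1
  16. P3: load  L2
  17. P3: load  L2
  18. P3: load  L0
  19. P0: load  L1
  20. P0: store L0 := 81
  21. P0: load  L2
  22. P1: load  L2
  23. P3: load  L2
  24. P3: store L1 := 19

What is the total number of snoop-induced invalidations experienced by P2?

invalidations = 2

[1] P3: store L2 := 52 | P0:I, P1:I, P2:I, P3:M(52) | bus: BusRdX
[2] P1: load  L0 | P0:I, P1:E(40), P2:I, P3:I | bus: BusRd
[3] P3: load  L2 | P0:I, P1:I, P2:I, P3:M(52) | bus: none
[4] P0: store L2 := 17 | P0:M(17), P1:I, P2:I, P3:I | bus: BusRdX,Flush
[5] P3: load  L2 | P0:S(17), P1:I, P2:I, P3:S(17) | bus: BusRd,Flush
[6] P3: load  L2 | P0:S(17), P1:I, P2:I, P3:S(17) | bus: none
[7] P1: load  L2 | P0:S(17), P1:S(17), P2:I, P3:S(17) | bus: BusRd
[8] P3: load  L2 | P0:S(17), P1:S(17), P2:I, P3:S(17) | bus: none
[9] P0: load  L2 | P0:S(17), P1:S(17), P2:I, P3:S(17) | bus: none
[10] P2: load  L0 | P0:I, P1:S(40), P2:S(40), P3:I | bus: BusRd
[11] P3: load  L2 | P0:S(17), P1:S(17), P2:I, P3:S(17) | bus: none
[12] P0: load  L1 | P0:E(80), P1:I, P2:I, P3:I | bus: BusRd
[13] P2: load  L2 | P0:S(17), P1:S(17), P2:S(17), P3:S(17) | bus: BusRd
[14] P0: store L2 := 53 | P0:M(53), P1:I, P2:I, P3:I | bus: BusUpgr
[15] P1: load  L1 | P0:S(80), P1:S(80), P2:I, P3:I | bus: BusRd
[16] P3: load  L2 | P0:S(53), P1:I, P2:I, P3:S(53) | bus: BusRd,Flush
[17] P3: load  L2 | P0:S(53), P1:I, P2:I, P3:S(53) | bus: none
[18] P3: load  L0 | P0:I, P1:S(40), P2:S(40), P3:S(40) | bus: BusRd
[19] P0: load  L1 | P0:S(80), P1:S(80), P2:I, P3:I | bus: none
[20] P0: store L0 := 81 | P0:M(81), P1:I, P2:I, P3:I | bus: BusRdX
[21] P0: load  L2 | P0:S(53), P1:I, P2:I, P3:S(53) | bus: none
[22] P1: load  L2 | P0:S(53), P1:S(53), P2:I, P3:S(53) | bus: BusRd
[23] P3: load  L2 | P0:S(53), P1:S(53), P2:I, P3:S(53) | bus: none
[24] P3: store L1 := 19 | P0:I, P1:I, P2:I, P3:M(19) | bus: BusRdX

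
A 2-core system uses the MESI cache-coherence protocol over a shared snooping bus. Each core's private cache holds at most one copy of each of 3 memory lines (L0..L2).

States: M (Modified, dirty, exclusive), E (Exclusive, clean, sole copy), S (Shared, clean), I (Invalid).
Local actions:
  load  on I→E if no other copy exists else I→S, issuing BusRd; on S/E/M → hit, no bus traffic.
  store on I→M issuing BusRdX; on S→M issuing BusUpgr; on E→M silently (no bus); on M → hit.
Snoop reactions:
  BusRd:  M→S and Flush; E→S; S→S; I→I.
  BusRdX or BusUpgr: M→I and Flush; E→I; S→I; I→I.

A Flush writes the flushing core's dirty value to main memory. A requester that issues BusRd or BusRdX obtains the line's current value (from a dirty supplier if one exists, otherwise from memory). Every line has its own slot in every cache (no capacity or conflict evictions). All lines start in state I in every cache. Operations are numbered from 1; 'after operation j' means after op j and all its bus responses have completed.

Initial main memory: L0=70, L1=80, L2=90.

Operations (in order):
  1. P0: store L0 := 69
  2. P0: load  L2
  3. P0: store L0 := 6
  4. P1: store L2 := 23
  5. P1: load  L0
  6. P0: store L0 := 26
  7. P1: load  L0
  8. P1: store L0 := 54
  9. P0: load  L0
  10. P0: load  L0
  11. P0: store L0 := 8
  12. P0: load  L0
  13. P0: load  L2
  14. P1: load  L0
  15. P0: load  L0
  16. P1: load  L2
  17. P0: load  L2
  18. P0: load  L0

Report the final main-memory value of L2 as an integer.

  op1 P0: store L0 := 69 → M/I on L0; bus BusRdX; mem=70
  op2 P0: load  L2 → E/I on L2; bus BusRd; mem=90
  op3 P0: store L0 := 6 → M/I on L0; bus (none); mem=70
  op4 P1: store L2 := 23 → I/M on L2; bus BusRdX; mem=90
  op5 P1: load  L0 → S/S on L0; bus BusRd Flush; mem=6
  op6 P0: store L0 := 26 → M/I on L0; bus BusUpgr; mem=6
  op7 P1: load  L0 → S/S on L0; bus BusRd Flush; mem=26
  op8 P1: store L0 := 54 → I/M on L0; bus BusUpgr; mem=26
  op9 P0: load  L0 → S/S on L0; bus BusRd Flush; mem=54
  op10 P0: load  L0 → S/S on L0; bus (none); mem=54
  op11 P0: store L0 := 8 → M/I on L0; bus BusUpgr; mem=54
  op12 P0: load  L0 → M/I on L0; bus (none); mem=54
  op13 P0: load  L2 → S/S on L2; bus BusRd Flush; mem=23
  op14 P1: load  L0 → S/S on L0; bus BusRd Flush; mem=8
  op15 P0: load  L0 → S/S on L0; bus (none); mem=8
  op16 P1: load  L2 → S/S on L2; bus (none); mem=23
  op17 P0: load  L2 → S/S on L2; bus (none); mem=23
  op18 P0: load  L0 → S/S on L0; bus (none); mem=8

memory[L2] = 23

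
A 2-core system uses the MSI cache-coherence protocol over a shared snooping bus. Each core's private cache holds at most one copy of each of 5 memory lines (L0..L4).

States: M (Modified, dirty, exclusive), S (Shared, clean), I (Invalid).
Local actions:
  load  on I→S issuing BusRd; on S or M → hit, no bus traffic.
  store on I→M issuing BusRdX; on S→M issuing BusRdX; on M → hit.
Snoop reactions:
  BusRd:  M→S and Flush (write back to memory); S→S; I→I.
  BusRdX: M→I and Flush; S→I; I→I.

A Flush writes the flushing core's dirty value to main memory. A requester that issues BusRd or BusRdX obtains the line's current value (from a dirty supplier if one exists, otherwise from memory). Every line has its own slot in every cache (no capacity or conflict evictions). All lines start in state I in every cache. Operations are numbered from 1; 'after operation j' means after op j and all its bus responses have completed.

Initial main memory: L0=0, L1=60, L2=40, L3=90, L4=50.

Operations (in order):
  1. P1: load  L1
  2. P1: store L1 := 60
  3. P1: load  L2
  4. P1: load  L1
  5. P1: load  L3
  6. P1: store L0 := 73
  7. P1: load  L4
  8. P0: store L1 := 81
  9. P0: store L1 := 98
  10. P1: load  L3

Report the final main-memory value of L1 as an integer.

memory[L1] = 60

[1] P1: load  L1 | P0:I, P1:S(60) | bus: BusRd
[2] P1: store L1 := 60 | P0:I, P1:M(60) | bus: BusRdX
[3] P1: load  L2 | P0:I, P1:S(40) | bus: BusRd
[4] P1: load  L1 | P0:I, P1:M(60) | bus: none
[5] P1: load  L3 | P0:I, P1:S(90) | bus: BusRd
[6] P1: store L0 := 73 | P0:I, P1:M(73) | bus: BusRdX
[7] P1: load  L4 | P0:I, P1:S(50) | bus: BusRd
[8] P0: store L1 := 81 | P0:M(81), P1:I | bus: BusRdX,Flush
[9] P0: store L1 := 98 | P0:M(98), P1:I | bus: none
[10] P1: load  L3 | P0:I, P1:S(90) | bus: none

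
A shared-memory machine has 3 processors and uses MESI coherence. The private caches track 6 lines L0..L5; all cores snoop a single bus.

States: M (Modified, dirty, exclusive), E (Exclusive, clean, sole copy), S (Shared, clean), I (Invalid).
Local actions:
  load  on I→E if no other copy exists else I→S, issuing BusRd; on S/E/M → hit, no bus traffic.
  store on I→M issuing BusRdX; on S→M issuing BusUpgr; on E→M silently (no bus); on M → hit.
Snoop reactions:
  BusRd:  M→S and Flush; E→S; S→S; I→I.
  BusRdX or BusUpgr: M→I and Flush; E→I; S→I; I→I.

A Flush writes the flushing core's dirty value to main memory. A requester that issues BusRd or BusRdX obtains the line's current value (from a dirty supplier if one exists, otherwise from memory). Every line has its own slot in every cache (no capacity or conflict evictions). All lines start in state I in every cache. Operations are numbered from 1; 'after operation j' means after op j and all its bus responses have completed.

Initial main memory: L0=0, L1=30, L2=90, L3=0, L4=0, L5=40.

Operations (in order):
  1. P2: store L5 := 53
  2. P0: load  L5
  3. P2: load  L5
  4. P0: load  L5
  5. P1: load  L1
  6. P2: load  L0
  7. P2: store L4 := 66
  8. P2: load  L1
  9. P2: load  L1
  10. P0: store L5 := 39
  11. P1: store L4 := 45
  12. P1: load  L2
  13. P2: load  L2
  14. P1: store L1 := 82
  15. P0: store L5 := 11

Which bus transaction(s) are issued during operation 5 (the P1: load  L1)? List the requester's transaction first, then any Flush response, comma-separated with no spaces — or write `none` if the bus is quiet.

bus = BusRd

[1] P2: store L5 := 53 | P0:I, P1:I, P2:M(53) | bus: BusRdX
[2] P0: load  L5 | P0:S(53), P1:I, P2:S(53) | bus: BusRd,Flush
[3] P2: load  L5 | P0:S(53), P1:I, P2:S(53) | bus: none
[4] P0: load  L5 | P0:S(53), P1:I, P2:S(53) | bus: none
[5] P1: load  L1 | P0:I, P1:E(30), P2:I | bus: BusRd
[6] P2: load  L0 | P0:I, P1:I, P2:E(0) | bus: BusRd
[7] P2: store L4 := 66 | P0:I, P1:I, P2:M(66) | bus: BusRdX
[8] P2: load  L1 | P0:I, P1:S(30), P2:S(30) | bus: BusRd
[9] P2: load  L1 | P0:I, P1:S(30), P2:S(30) | bus: none
[10] P0: store L5 := 39 | P0:M(39), P1:I, P2:I | bus: BusUpgr
[11] P1: store L4 := 45 | P0:I, P1:M(45), P2:I | bus: BusRdX,Flush
[12] P1: load  L2 | P0:I, P1:E(90), P2:I | bus: BusRd
[13] P2: load  L2 | P0:I, P1:S(90), P2:S(90) | bus: BusRd
[14] P1: store L1 := 82 | P0:I, P1:M(82), P2:I | bus: BusUpgr
[15] P0: store L5 := 11 | P0:M(11), P1:I, P2:I | bus: none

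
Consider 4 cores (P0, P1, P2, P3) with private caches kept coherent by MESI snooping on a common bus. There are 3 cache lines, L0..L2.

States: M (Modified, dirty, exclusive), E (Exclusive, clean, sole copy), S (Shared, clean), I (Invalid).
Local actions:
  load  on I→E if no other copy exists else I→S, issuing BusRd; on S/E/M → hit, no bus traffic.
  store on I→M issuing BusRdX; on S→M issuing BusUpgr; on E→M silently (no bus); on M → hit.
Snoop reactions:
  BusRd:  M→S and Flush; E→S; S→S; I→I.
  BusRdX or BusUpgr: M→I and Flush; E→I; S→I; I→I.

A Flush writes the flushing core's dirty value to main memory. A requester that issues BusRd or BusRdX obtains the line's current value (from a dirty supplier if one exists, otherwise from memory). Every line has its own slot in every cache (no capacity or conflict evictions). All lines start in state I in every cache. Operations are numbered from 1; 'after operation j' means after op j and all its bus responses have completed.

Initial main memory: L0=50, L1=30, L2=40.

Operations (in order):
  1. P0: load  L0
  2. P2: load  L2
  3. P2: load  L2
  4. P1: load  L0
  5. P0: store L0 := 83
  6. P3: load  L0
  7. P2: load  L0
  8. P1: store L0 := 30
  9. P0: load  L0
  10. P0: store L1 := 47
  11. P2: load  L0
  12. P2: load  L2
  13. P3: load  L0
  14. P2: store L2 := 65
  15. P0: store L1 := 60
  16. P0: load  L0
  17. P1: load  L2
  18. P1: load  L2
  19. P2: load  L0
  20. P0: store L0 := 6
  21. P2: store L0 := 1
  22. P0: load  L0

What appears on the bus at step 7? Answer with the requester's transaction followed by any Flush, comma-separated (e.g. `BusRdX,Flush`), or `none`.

bus = BusRd

1. P0: load  L0  bus=[BusRd]  L0: P0=E P1=I P2=I P3=I  mem[L0]=50
2. P2: load  L2  bus=[BusRd]  L2: P0=I P1=I P2=E P3=I  mem[L2]=40
3. P2: load  L2  bus=[-]  L2: P0=I P1=I P2=E P3=I  mem[L2]=40
4. P1: load  L0  bus=[BusRd]  L0: P0=S P1=S P2=I P3=I  mem[L0]=50
5. P0: store L0 := 83  bus=[BusUpgr]  L0: P0=M P1=I P2=I P3=I  mem[L0]=50
6. P3: load  L0  bus=[BusRd,Flush]  L0: P0=S P1=I P2=I P3=S  mem[L0]=83
7. P2: load  L0  bus=[BusRd]  L0: P0=S P1=I P2=S P3=S  mem[L0]=83
8. P1: store L0 := 30  bus=[BusRdX]  L0: P0=I P1=M P2=I P3=I  mem[L0]=83
9. P0: load  L0  bus=[BusRd,Flush]  L0: P0=S P1=S P2=I P3=I  mem[L0]=30
10. P0: store L1 := 47  bus=[BusRdX]  L1: P0=M P1=I P2=I P3=I  mem[L1]=30
11. P2: load  L0  bus=[BusRd]  L0: P0=S P1=S P2=S P3=I  mem[L0]=30
12. P2: load  L2  bus=[-]  L2: P0=I P1=I P2=E P3=I  mem[L2]=40
13. P3: load  L0  bus=[BusRd]  L0: P0=S P1=S P2=S P3=S  mem[L0]=30
14. P2: store L2 := 65  bus=[-]  L2: P0=I P1=I P2=M P3=I  mem[L2]=40
15. P0: store L1 := 60  bus=[-]  L1: P0=M P1=I P2=I P3=I  mem[L1]=30
16. P0: load  L0  bus=[-]  L0: P0=S P1=S P2=S P3=S  mem[L0]=30
17. P1: load  L2  bus=[BusRd,Flush]  L2: P0=I P1=S P2=S P3=I  mem[L2]=65
18. P1: load  L2  bus=[-]  L2: P0=I P1=S P2=S P3=I  mem[L2]=65
19. P2: load  L0  bus=[-]  L0: P0=S P1=S P2=S P3=S  mem[L0]=30
20. P0: store L0 := 6  bus=[BusUpgr]  L0: P0=M P1=I P2=I P3=I  mem[L0]=30
21. P2: store L0 := 1  bus=[BusRdX,Flush]  L0: P0=I P1=I P2=M P3=I  mem[L0]=6
22. P0: load  L0  bus=[BusRd,Flush]  L0: P0=S P1=I P2=S P3=I  mem[L0]=1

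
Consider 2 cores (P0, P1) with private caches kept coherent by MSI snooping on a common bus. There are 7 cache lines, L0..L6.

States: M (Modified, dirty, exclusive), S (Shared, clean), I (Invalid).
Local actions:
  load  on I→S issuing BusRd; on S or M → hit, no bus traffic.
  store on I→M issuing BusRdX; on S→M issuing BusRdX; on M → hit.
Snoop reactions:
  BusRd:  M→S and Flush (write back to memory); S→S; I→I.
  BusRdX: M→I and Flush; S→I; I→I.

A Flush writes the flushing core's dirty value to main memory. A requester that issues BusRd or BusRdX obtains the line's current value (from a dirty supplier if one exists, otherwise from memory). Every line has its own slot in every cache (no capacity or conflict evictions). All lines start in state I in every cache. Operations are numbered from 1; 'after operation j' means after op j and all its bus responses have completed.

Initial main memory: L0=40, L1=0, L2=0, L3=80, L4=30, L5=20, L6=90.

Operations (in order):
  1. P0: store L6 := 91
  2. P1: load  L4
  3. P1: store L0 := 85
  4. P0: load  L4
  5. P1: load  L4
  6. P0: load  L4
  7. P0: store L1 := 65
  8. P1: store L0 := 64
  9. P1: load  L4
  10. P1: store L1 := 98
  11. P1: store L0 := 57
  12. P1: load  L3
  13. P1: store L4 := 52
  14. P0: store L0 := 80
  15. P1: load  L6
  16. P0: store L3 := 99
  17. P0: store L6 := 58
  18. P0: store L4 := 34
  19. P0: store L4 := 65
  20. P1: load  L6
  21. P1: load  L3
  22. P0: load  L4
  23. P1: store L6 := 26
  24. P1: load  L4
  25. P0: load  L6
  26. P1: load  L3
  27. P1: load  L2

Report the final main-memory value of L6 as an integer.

[1] P0: store L6 := 91 | P0:M(91), P1:I | bus: BusRdX
[2] P1: load  L4 | P0:I, P1:S(30) | bus: BusRd
[3] P1: store L0 := 85 | P0:I, P1:M(85) | bus: BusRdX
[4] P0: load  L4 | P0:S(30), P1:S(30) | bus: BusRd
[5] P1: load  L4 | P0:S(30), P1:S(30) | bus: none
[6] P0: load  L4 | P0:S(30), P1:S(30) | bus: none
[7] P0: store L1 := 65 | P0:M(65), P1:I | bus: BusRdX
[8] P1: store L0 := 64 | P0:I, P1:M(64) | bus: none
[9] P1: load  L4 | P0:S(30), P1:S(30) | bus: none
[10] P1: store L1 := 98 | P0:I, P1:M(98) | bus: BusRdX,Flush
[11] P1: store L0 := 57 | P0:I, P1:M(57) | bus: none
[12] P1: load  L3 | P0:I, P1:S(80) | bus: BusRd
[13] P1: store L4 := 52 | P0:I, P1:M(52) | bus: BusRdX
[14] P0: store L0 := 80 | P0:M(80), P1:I | bus: BusRdX,Flush
[15] P1: load  L6 | P0:S(91), P1:S(91) | bus: BusRd,Flush
[16] P0: store L3 := 99 | P0:M(99), P1:I | bus: BusRdX
[17] P0: store L6 := 58 | P0:M(58), P1:I | bus: BusRdX
[18] P0: store L4 := 34 | P0:M(34), P1:I | bus: BusRdX,Flush
[19] P0: store L4 := 65 | P0:M(65), P1:I | bus: none
[20] P1: load  L6 | P0:S(58), P1:S(58) | bus: BusRd,Flush
[21] P1: load  L3 | P0:S(99), P1:S(99) | bus: BusRd,Flush
[22] P0: load  L4 | P0:M(65), P1:I | bus: none
[23] P1: store L6 := 26 | P0:I, P1:M(26) | bus: BusRdX
[24] P1: load  L4 | P0:S(65), P1:S(65) | bus: BusRd,Flush
[25] P0: load  L6 | P0:S(26), P1:S(26) | bus: BusRd,Flush
[26] P1: load  L3 | P0:S(99), P1:S(99) | bus: none
[27] P1: load  L2 | P0:I, P1:S(0) | bus: BusRd

memory[L6] = 26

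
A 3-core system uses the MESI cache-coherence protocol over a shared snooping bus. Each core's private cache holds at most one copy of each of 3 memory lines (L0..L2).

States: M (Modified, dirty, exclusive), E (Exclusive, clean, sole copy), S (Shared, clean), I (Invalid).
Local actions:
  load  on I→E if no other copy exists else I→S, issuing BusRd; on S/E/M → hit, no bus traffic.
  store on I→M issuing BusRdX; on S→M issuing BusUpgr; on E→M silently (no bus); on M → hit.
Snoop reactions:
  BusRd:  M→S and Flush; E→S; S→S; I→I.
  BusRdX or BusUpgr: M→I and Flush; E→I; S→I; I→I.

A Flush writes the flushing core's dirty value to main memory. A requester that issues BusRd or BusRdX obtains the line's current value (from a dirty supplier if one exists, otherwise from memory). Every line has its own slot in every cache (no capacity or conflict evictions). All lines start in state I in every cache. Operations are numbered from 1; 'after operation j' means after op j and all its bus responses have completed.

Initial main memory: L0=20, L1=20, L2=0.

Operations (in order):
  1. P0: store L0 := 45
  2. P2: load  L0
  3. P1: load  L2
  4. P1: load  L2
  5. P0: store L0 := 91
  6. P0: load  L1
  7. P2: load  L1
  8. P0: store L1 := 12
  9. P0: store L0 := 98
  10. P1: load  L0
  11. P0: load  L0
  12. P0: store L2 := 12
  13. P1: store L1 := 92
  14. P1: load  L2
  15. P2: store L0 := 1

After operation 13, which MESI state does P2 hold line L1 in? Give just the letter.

state = I

1. P0: store L0 := 45  bus=[BusRdX]  L0: P0=M P1=I P2=I  mem[L0]=20
2. P2: load  L0  bus=[BusRd,Flush]  L0: P0=S P1=I P2=S  mem[L0]=45
3. P1: load  L2  bus=[BusRd]  L2: P0=I P1=E P2=I  mem[L2]=0
4. P1: load  L2  bus=[-]  L2: P0=I P1=E P2=I  mem[L2]=0
5. P0: store L0 := 91  bus=[BusUpgr]  L0: P0=M P1=I P2=I  mem[L0]=45
6. P0: load  L1  bus=[BusRd]  L1: P0=E P1=I P2=I  mem[L1]=20
7. P2: load  L1  bus=[BusRd]  L1: P0=S P1=I P2=S  mem[L1]=20
8. P0: store L1 := 12  bus=[BusUpgr]  L1: P0=M P1=I P2=I  mem[L1]=20
9. P0: store L0 := 98  bus=[-]  L0: P0=M P1=I P2=I  mem[L0]=45
10. P1: load  L0  bus=[BusRd,Flush]  L0: P0=S P1=S P2=I  mem[L0]=98
11. P0: load  L0  bus=[-]  L0: P0=S P1=S P2=I  mem[L0]=98
12. P0: store L2 := 12  bus=[BusRdX]  L2: P0=M P1=I P2=I  mem[L2]=0
13. P1: store L1 := 92  bus=[BusRdX,Flush]  L1: P0=I P1=M P2=I  mem[L1]=12
14. P1: load  L2  bus=[BusRd,Flush]  L2: P0=S P1=S P2=I  mem[L2]=12
15. P2: store L0 := 1  bus=[BusRdX]  L0: P0=I P1=I P2=M  mem[L0]=98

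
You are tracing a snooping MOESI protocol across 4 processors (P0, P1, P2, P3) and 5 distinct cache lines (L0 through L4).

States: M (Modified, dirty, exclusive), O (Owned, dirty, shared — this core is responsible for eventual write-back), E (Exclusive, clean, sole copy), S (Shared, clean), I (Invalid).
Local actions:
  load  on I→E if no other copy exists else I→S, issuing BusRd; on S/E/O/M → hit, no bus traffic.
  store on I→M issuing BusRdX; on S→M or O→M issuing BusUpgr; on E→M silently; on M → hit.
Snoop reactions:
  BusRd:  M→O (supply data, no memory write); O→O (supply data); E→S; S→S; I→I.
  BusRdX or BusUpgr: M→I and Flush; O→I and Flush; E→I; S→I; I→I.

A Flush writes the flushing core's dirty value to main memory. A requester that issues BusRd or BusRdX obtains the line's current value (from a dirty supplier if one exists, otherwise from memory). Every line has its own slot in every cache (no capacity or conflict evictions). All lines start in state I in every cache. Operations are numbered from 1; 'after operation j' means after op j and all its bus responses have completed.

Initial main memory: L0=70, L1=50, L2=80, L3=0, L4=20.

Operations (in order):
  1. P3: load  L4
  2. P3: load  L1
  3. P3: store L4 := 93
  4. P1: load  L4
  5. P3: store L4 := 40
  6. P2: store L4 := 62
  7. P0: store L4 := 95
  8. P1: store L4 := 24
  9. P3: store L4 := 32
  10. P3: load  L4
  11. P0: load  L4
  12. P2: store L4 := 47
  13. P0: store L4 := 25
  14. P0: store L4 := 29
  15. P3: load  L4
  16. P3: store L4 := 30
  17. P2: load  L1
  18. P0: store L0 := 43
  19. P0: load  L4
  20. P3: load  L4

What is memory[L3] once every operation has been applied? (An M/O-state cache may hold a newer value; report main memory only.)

[1] P3: load  L4 | P0:I, P1:I, P2:I, P3:E(20) | bus: BusRd
[2] P3: load  L1 | P0:I, P1:I, P2:I, P3:E(50) | bus: BusRd
[3] P3: store L4 := 93 | P0:I, P1:I, P2:I, P3:M(93) | bus: none
[4] P1: load  L4 | P0:I, P1:S(93), P2:I, P3:O(93) | bus: BusRd
[5] P3: store L4 := 40 | P0:I, P1:I, P2:I, P3:M(40) | bus: BusUpgr
[6] P2: store L4 := 62 | P0:I, P1:I, P2:M(62), P3:I | bus: BusRdX,Flush
[7] P0: store L4 := 95 | P0:M(95), P1:I, P2:I, P3:I | bus: BusRdX,Flush
[8] P1: store L4 := 24 | P0:I, P1:M(24), P2:I, P3:I | bus: BusRdX,Flush
[9] P3: store L4 := 32 | P0:I, P1:I, P2:I, P3:M(32) | bus: BusRdX,Flush
[10] P3: load  L4 | P0:I, P1:I, P2:I, P3:M(32) | bus: none
[11] P0: load  L4 | P0:S(32), P1:I, P2:I, P3:O(32) | bus: BusRd
[12] P2: store L4 := 47 | P0:I, P1:I, P2:M(47), P3:I | bus: BusRdX,Flush
[13] P0: store L4 := 25 | P0:M(25), P1:I, P2:I, P3:I | bus: BusRdX,Flush
[14] P0: store L4 := 29 | P0:M(29), P1:I, P2:I, P3:I | bus: none
[15] P3: load  L4 | P0:O(29), P1:I, P2:I, P3:S(29) | bus: BusRd
[16] P3: store L4 := 30 | P0:I, P1:I, P2:I, P3:M(30) | bus: BusUpgr,Flush
[17] P2: load  L1 | P0:I, P1:I, P2:S(50), P3:S(50) | bus: BusRd
[18] P0: store L0 := 43 | P0:M(43), P1:I, P2:I, P3:I | bus: BusRdX
[19] P0: load  L4 | P0:S(30), P1:I, P2:I, P3:O(30) | bus: BusRd
[20] P3: load  L4 | P0:S(30), P1:I, P2:I, P3:O(30) | bus: none

memory[L3] = 0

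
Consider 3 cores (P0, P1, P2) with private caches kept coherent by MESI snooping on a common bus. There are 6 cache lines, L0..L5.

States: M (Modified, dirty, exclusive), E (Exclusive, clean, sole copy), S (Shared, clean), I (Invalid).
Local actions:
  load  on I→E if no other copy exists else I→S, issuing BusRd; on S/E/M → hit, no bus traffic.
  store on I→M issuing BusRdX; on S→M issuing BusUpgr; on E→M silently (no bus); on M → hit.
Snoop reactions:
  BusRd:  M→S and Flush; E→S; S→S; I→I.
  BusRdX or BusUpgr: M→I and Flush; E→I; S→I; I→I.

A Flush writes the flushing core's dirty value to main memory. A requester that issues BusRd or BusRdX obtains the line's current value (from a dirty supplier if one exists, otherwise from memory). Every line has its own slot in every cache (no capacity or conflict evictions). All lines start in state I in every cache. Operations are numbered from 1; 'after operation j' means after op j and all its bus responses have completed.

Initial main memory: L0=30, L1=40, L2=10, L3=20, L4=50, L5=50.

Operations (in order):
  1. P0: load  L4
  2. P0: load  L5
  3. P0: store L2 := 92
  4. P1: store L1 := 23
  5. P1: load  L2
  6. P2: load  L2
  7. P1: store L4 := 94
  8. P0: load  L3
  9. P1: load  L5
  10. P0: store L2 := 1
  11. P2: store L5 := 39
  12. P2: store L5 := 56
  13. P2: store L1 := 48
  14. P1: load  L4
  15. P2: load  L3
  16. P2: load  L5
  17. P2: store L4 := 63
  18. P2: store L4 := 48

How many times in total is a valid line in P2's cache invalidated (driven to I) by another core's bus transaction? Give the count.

invalidations = 1

1. P0: load  L4  bus=[BusRd]  L4: P0=E P1=I P2=I  mem[L4]=50
2. P0: load  L5  bus=[BusRd]  L5: P0=E P1=I P2=I  mem[L5]=50
3. P0: store L2 := 92  bus=[BusRdX]  L2: P0=M P1=I P2=I  mem[L2]=10
4. P1: store L1 := 23  bus=[BusRdX]  L1: P0=I P1=M P2=I  mem[L1]=40
5. P1: load  L2  bus=[BusRd,Flush]  L2: P0=S P1=S P2=I  mem[L2]=92
6. P2: load  L2  bus=[BusRd]  L2: P0=S P1=S P2=S  mem[L2]=92
7. P1: store L4 := 94  bus=[BusRdX]  L4: P0=I P1=M P2=I  mem[L4]=50
8. P0: load  L3  bus=[BusRd]  L3: P0=E P1=I P2=I  mem[L3]=20
9. P1: load  L5  bus=[BusRd]  L5: P0=S P1=S P2=I  mem[L5]=50
10. P0: store L2 := 1  bus=[BusUpgr]  L2: P0=M P1=I P2=I  mem[L2]=92
11. P2: store L5 := 39  bus=[BusRdX]  L5: P0=I P1=I P2=M  mem[L5]=50
12. P2: store L5 := 56  bus=[-]  L5: P0=I P1=I P2=M  mem[L5]=50
13. P2: store L1 := 48  bus=[BusRdX,Flush]  L1: P0=I P1=I P2=M  mem[L1]=23
14. P1: load  L4  bus=[-]  L4: P0=I P1=M P2=I  mem[L4]=50
15. P2: load  L3  bus=[BusRd]  L3: P0=S P1=I P2=S  mem[L3]=20
16. P2: load  L5  bus=[-]  L5: P0=I P1=I P2=M  mem[L5]=50
17. P2: store L4 := 63  bus=[BusRdX,Flush]  L4: P0=I P1=I P2=M  mem[L4]=94
18. P2: store L4 := 48  bus=[-]  L4: P0=I P1=I P2=M  mem[L4]=94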